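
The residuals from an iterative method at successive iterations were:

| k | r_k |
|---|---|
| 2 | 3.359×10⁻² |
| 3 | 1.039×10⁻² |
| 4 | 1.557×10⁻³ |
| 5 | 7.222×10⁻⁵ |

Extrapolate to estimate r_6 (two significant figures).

5.0e-7

First estimate the order: p ≈ ln(r_5/r_4) / ln(r_4/r_3) = ln(7.222×10⁻⁵/1.557×10⁻³)/ln(1.557×10⁻³/1.039×10⁻²) = ln(0.0463841)/ln(0.149856) ≈ 1.6178.
Then r_6 ≈ r_5·(r_5/r_4)^p = 7.222×10⁻⁵·(0.0463841)^1.6178 = 7.222×10⁻⁵·0.00695748 ≈ 5.025e-07.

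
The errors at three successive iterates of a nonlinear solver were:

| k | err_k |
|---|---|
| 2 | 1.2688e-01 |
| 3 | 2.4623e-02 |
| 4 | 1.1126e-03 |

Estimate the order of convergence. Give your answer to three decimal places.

1.889

p ≈ ln(err_4/err_3) / ln(err_3/err_2)
  = ln(1.1126e-03/2.4623e-02) / ln(2.4623e-02/1.2688e-01)
  = ln(0.0451854) / ln(0.194065)
  = -3.096981 / -1.639562 ≈ 1.888908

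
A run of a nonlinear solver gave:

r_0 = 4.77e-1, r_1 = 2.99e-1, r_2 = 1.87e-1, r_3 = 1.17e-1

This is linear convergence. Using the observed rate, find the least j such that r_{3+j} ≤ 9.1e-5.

16

Rate ρ ≈ r_3/r_2 = 1.17e-1/1.87e-1 = 0.6257.
After j more steps, r_{3+j} ≈ 1.17e-1·ρ^j; need ρ^j ≤ 9.1e-5/1.17e-1 = 0.000777778.
j ≥ ln(0.000777778)/ln(0.6257) = -7.1591/-0.46888 = 15.269.
So 16 more iterations are needed.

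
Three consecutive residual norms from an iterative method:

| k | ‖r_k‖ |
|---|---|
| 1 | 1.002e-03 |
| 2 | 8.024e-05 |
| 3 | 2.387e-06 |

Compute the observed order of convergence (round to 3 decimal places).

p ≈ ln(‖r_3‖/‖r_2‖) / ln(‖r_2‖/‖r_1‖)
  = ln(2.387e-06/8.024e-05) / ln(8.024e-05/1.002e-03)
  = ln(0.0297483) / ln(0.0800798)
  = -3.514983 / -2.524732 ≈ 1.392220

1.392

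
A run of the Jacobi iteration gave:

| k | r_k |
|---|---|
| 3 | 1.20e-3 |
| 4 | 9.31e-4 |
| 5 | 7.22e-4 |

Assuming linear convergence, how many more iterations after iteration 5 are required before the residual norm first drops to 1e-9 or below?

54

Rate ρ ≈ r_5/r_4 = 7.22e-4/9.31e-4 = 0.7755.
After j more steps, r_{5+j} ≈ 7.22e-4·ρ^j; need ρ^j ≤ 1e-9/7.22e-4 = 1.38504e-06.
j ≥ ln(1.38504e-06)/ln(0.7755) = -13.4898/-0.25425 = 53.057.
So 54 more iterations are needed.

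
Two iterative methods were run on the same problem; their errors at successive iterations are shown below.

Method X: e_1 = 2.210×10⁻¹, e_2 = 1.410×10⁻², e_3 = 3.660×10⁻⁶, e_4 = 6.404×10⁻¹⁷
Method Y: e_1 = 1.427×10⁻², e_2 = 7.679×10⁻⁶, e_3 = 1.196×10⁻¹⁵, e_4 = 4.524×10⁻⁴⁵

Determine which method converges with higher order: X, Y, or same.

same

Method X: p ≈ ln(6.404×10⁻¹⁷/3.660×10⁻⁶)/ln(3.660×10⁻⁶/1.410×10⁻²) ≈ 3.00.
Method Y: p ≈ ln(4.524×10⁻⁴⁵/1.196×10⁻¹⁵)/ln(1.196×10⁻¹⁵/7.679×10⁻⁶) ≈ 3.00.
Both orders ≈ 3.0 — effectively the same.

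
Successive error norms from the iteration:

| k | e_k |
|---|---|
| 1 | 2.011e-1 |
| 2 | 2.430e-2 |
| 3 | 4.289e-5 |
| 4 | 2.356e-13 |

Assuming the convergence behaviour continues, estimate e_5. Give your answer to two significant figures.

First estimate the order: p ≈ ln(e_4/e_3) / ln(e_3/e_2) = ln(2.356e-13/4.289e-5)/ln(4.289e-5/2.430e-2) = ln(5.49312e-09)/ln(0.00176502) ≈ 3.0002.
Then e_5 ≈ e_4·(e_4/e_3)^p = 2.356e-13·(5.49312e-09)^3.0002 = 2.356e-13·1.65122e-25 ≈ 3.89e-38.

3.9e-38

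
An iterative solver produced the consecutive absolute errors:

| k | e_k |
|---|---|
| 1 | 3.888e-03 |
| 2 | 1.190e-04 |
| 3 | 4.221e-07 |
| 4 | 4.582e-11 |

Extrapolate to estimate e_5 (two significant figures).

1.8e-17

First estimate the order: p ≈ ln(e_4/e_3) / ln(e_3/e_2) = ln(4.582e-11/4.221e-07)/ln(4.221e-07/1.190e-04) = ln(0.000108552)/ln(0.00354706) ≈ 1.6180.
Then e_5 ≈ e_4·(e_4/e_3)^p = 4.582e-11·(0.000108552)^1.6180 = 4.582e-11·3.85178e-07 ≈ 1.765e-17.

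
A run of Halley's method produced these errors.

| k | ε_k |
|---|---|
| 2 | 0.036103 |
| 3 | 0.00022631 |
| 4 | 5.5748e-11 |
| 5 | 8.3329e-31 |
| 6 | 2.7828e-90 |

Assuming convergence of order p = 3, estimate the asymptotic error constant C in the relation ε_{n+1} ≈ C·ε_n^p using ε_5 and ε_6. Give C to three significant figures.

4.81

C ≈ ε_6 / ε_5^3
  = 2.7828e-90 / (8.3329e-31)^3
  = 2.7828e-90 / 5.78613e-91 ≈ 4.8094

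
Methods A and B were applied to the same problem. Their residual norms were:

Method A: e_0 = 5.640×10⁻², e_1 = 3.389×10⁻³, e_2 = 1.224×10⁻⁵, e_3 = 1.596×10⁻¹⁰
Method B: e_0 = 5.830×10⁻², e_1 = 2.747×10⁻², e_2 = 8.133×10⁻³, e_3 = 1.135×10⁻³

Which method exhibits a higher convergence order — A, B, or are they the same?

Method A: p ≈ ln(1.596×10⁻¹⁰/1.224×10⁻⁵)/ln(1.224×10⁻⁵/3.389×10⁻³) ≈ 2.00.
Method B: p ≈ ln(1.135×10⁻³/8.133×10⁻³)/ln(8.133×10⁻³/2.747×10⁻²) ≈ 1.62.
Method A has the higher order (≈2.0 vs ≈1.6).

A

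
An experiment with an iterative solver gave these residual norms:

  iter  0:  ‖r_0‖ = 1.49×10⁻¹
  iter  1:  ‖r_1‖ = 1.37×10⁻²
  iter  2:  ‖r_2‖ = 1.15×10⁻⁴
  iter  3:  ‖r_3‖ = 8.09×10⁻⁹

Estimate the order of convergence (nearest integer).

Consecutive ratios: ‖r_3‖/‖r_2‖ = 8.09×10⁻⁹/1.15×10⁻⁴ = 7.03478e-05, ‖r_2‖/‖r_1‖ = 1.15×10⁻⁴/1.37×10⁻² = 0.00839416.
p ≈ ln(7.03478e-05)/ln(0.00839416) = -9.5621/-4.7802 ≈ 2.00.
So the convergence is quadratic (order 2).

2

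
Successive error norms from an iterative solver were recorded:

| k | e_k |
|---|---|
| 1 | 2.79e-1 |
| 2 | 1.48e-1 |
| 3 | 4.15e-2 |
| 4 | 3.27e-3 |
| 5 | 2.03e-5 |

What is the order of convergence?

2

Consecutive ratios: e_5/e_4 = 2.03e-5/3.27e-3 = 0.00620795, e_4/e_3 = 3.27e-3/4.15e-2 = 0.0787952.
p ≈ ln(0.00620795)/ln(0.0787952) = -5.0819/-2.5409 ≈ 2.00.
So the convergence is quadratic (order 2).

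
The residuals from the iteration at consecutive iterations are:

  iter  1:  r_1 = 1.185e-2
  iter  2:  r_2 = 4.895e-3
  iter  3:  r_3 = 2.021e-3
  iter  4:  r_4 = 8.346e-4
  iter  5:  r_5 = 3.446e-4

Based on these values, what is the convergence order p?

1

Consecutive ratios: r_5/r_4 = 3.446e-4/8.346e-4 = 0.412892, r_4/r_3 = 8.346e-4/2.021e-3 = 0.412964.
p ≈ ln(0.412892)/ln(0.412964) = -0.8846/-0.8844 ≈ 1.00.
So the convergence is linear (order 1).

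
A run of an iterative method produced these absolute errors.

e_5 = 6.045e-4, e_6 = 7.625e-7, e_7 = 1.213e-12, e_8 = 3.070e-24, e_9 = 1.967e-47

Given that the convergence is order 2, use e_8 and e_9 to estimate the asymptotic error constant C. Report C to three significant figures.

C ≈ e_9 / e_8^2
  = 1.967e-47 / (3.070e-24)^2
  = 1.967e-47 / 9.4249e-48 ≈ 2.087

2.09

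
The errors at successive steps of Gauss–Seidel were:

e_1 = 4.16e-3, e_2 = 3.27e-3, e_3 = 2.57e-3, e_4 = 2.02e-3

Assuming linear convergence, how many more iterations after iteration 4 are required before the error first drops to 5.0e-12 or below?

Rate ρ ≈ e_4/e_3 = 2.02e-3/2.57e-3 = 0.7860.
After j more steps, e_{4+j} ≈ 2.02e-3·ρ^j; need ρ^j ≤ 5.0e-12/2.02e-3 = 2.47525e-09.
j ≥ ln(2.47525e-09)/ln(0.7860) = -19.8169/-0.24080 = 82.296.
So 83 more iterations are needed.

83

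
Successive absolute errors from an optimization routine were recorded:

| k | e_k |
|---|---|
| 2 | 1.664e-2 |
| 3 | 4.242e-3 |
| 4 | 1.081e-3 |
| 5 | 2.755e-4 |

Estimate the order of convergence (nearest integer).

1

Consecutive ratios: e_5/e_4 = 2.755e-4/1.081e-3 = 0.254857, e_4/e_3 = 1.081e-3/4.242e-3 = 0.254833.
p ≈ ln(0.254857)/ln(0.254833) = -1.3671/-1.3671 ≈ 1.00.
So the convergence is linear (order 1).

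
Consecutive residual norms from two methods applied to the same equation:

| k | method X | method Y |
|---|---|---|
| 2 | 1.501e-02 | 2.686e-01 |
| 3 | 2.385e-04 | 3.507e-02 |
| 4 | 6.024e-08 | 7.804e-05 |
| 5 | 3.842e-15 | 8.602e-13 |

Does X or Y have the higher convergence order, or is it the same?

Y

Method X: p ≈ ln(3.842e-15/6.024e-08)/ln(6.024e-08/2.385e-04) ≈ 2.00.
Method Y: p ≈ ln(8.602e-13/7.804e-05)/ln(7.804e-05/3.507e-02) ≈ 3.00.
Method Y has the higher order (≈3.0 vs ≈2.0).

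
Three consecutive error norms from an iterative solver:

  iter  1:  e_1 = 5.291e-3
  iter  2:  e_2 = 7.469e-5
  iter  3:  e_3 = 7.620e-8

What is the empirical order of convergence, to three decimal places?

1.617

p ≈ ln(e_3/e_2) / ln(e_2/e_1)
  = ln(7.620e-8/7.469e-5) / ln(7.469e-5/5.291e-3)
  = ln(0.00102022) / ln(0.0141164)
  = -6.887737 / -4.260418 ≈ 1.616681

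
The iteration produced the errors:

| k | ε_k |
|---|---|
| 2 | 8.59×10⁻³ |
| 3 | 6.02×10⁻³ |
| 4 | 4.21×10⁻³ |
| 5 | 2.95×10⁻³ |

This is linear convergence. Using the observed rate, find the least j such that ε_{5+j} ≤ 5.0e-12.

Rate ρ ≈ ε_5/ε_4 = 2.95×10⁻³/4.21×10⁻³ = 0.7007.
After j more steps, ε_{5+j} ≈ 2.95×10⁻³·ρ^j; need ρ^j ≤ 5.0e-12/2.95×10⁻³ = 1.69492e-09.
j ≥ ln(1.69492e-09)/ln(0.7007) = -20.1956/-0.35568 = 56.780.
So 57 more iterations are needed.

57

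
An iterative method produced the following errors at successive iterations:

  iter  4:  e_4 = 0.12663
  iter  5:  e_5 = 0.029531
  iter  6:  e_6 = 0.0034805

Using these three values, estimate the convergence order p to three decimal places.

p ≈ ln(e_6/e_5) / ln(e_5/e_4)
  = ln(0.0034805/0.029531) / ln(0.029531/0.12663)
  = ln(0.117859) / ln(0.233207)
  = -2.138266 / -1.455829 ≈ 1.468762

1.469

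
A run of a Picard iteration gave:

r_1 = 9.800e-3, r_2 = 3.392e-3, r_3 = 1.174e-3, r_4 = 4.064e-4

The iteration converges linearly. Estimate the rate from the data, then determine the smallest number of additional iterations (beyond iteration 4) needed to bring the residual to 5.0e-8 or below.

Rate ρ ≈ r_4/r_3 = 4.064e-4/1.174e-3 = 0.3462.
After j more steps, r_{4+j} ≈ 4.064e-4·ρ^j; need ρ^j ≤ 5.0e-8/4.064e-4 = 0.000123031.
j ≥ ln(0.000123031)/ln(0.3462) = -9.0031/-1.06074 = 8.488.
So 9 more iterations are needed.

9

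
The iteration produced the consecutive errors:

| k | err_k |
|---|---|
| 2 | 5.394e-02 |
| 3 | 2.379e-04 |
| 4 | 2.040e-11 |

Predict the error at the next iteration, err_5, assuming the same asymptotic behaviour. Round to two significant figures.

1.3e-32

First estimate the order: p ≈ ln(err_4/err_3) / ln(err_3/err_2) = ln(2.040e-11/2.379e-04)/ln(2.379e-04/5.394e-02) = ln(8.57503e-08)/ln(0.00441046) ≈ 3.0001.
Then err_5 ≈ err_4·(err_4/err_3)^p = 2.040e-11·(8.57503e-08)^3.0001 = 2.040e-11·6.29507e-22 ≈ 1.284e-32.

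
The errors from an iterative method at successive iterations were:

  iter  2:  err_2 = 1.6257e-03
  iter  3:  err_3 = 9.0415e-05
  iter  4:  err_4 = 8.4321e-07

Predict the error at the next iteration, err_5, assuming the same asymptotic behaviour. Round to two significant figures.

4.4e-10

First estimate the order: p ≈ ln(err_4/err_3) / ln(err_3/err_2) = ln(8.4321e-07/9.0415e-05)/ln(9.0415e-05/1.6257e-03) = ln(0.009326)/ln(0.055616) ≈ 1.6180.
Then err_5 ≈ err_4·(err_4/err_3)^p = 8.4321e-07·(0.009326)^1.6180 = 8.4321e-07·0.000518761 ≈ 4.374e-10.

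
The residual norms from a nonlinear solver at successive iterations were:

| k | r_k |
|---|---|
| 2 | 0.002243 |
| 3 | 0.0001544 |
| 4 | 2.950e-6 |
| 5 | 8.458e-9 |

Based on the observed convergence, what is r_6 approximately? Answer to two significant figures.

1.5e-12

First estimate the order: p ≈ ln(r_5/r_4) / ln(r_4/r_3) = ln(8.458e-9/2.950e-6)/ln(2.950e-6/0.0001544) = ln(0.00286712)/ln(0.0191062) ≈ 1.4792.
Then r_6 ≈ r_5·(r_5/r_4)^p = 8.458e-9·(0.00286712)^1.4792 = 8.458e-9·0.000173402 ≈ 1.467e-12.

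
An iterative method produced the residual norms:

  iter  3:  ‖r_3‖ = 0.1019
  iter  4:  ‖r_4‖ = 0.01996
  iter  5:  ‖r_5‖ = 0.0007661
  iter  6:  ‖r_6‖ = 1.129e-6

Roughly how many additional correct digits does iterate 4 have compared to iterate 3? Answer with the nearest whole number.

Digits gained ≈ log₁₀(‖r_3‖/‖r_4‖) = log₁₀(0.1019/0.01996) = log₁₀(5.10521) ≈ 0.708.

1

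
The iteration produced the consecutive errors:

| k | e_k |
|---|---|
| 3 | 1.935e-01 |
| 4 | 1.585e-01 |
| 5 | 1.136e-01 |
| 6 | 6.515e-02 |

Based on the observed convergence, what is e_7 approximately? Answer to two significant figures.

First estimate the order: p ≈ ln(e_6/e_5) / ln(e_5/e_4) = ln(6.515e-02/1.136e-01)/ln(1.136e-01/1.585e-01) = ln(0.573504)/ln(0.716719) ≈ 1.6693.
Then e_7 ≈ e_6·(e_6/e_5)^p = 6.515e-02·(0.573504)^1.6693 = 6.515e-02·0.395298 ≈ 0.02575.

2.6e-2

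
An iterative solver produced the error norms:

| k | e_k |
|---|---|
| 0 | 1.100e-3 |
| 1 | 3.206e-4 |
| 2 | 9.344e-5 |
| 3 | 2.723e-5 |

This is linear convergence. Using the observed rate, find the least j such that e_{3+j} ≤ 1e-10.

11

Rate ρ ≈ e_3/e_2 = 2.723e-5/9.344e-5 = 0.2914.
After j more steps, e_{3+j} ≈ 2.723e-5·ρ^j; need ρ^j ≤ 1e-10/2.723e-5 = 3.67242e-06.
j ≥ ln(3.67242e-06)/ln(0.2914) = -12.5147/-1.23306 = 10.149.
So 11 more iterations are needed.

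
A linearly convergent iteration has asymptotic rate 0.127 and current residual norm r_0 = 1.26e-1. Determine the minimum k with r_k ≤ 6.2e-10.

After k steps, r_k ≈ 1.26e-1·0.127^k.
Need 0.127^k ≤ 6.2e-10/1.26e-1 = 4.92063e-09.
k ≥ ln(4.92063e-09)/ln(0.127) = -19.1298/-2.06357 = 9.270.
Smallest integer k = 10.

10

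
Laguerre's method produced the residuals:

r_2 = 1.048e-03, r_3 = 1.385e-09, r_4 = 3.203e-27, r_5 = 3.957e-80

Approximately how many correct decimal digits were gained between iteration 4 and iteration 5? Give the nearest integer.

Digits gained ≈ log₁₀(r_4/r_5) = log₁₀(3.203e-27/3.957e-80) = log₁₀(8.09452e+52) ≈ 52.908.

53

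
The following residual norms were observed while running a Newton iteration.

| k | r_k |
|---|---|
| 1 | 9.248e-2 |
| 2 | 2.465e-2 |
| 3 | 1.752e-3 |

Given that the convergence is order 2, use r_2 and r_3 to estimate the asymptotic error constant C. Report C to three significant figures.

C ≈ r_3 / r_2^2
  = 1.752e-3 / (2.465e-2)^2
  = 1.752e-3 / 0.000607622 ≈ 2.8834

2.88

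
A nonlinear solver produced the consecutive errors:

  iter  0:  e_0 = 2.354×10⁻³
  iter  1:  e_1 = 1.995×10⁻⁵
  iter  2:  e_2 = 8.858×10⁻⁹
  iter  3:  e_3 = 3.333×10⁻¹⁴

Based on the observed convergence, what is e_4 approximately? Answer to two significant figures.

First estimate the order: p ≈ ln(e_3/e_2) / ln(e_2/e_1) = ln(3.333×10⁻¹⁴/8.858×10⁻⁹)/ln(8.858×10⁻⁹/1.995×10⁻⁵) = ln(3.7627e-06)/ln(0.00044401) ≈ 1.6180.
Then e_4 ≈ e_3·(e_3/e_2)^p = 3.333×10⁻¹⁴·(3.7627e-06)^1.6180 = 3.333×10⁻¹⁴·1.6717e-09 ≈ 5.572e-23.

5.6e-23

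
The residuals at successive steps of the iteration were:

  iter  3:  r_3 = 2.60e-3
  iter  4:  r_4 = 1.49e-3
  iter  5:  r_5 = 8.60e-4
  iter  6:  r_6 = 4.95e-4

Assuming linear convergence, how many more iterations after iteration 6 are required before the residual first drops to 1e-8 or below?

20

Rate ρ ≈ r_6/r_5 = 4.95e-4/8.60e-4 = 0.5756.
After j more steps, r_{6+j} ≈ 4.95e-4·ρ^j; need ρ^j ≤ 1e-8/4.95e-4 = 2.0202e-05.
j ≥ ln(2.0202e-05)/ln(0.5756) = -10.8097/-0.55234 = 19.571.
So 20 more iterations are needed.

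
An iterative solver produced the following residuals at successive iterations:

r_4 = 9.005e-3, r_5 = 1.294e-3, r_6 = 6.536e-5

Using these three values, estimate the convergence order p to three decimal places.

p ≈ ln(r_6/r_5) / ln(r_5/r_4)
  = ln(6.536e-5/1.294e-3) / ln(1.294e-3/9.005e-3)
  = ln(0.05051) / ln(0.143698)
  = -2.985584 / -1.940041 ≈ 1.538928

1.539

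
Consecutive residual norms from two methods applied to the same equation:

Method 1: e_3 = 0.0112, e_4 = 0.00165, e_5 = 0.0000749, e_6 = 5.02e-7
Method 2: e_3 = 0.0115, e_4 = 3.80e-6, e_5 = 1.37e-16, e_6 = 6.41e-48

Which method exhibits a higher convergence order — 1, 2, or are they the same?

Method 1: p ≈ ln(5.02e-7/0.0000749)/ln(0.0000749/0.00165) ≈ 1.62.
Method 2: p ≈ ln(6.41e-48/1.37e-16)/ln(1.37e-16/3.80e-6) ≈ 3.00.
Method 2 has the higher order (≈3.0 vs ≈1.6).

2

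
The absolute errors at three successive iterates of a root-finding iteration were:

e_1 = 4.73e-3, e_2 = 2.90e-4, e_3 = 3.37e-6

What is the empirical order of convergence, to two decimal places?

p ≈ ln(e_3/e_2) / ln(e_2/e_1)
  = ln(3.37e-6/2.90e-4) / ln(2.90e-4/4.73e-3)
  = ln(0.0116207) / ln(0.0613108)
  = -4.45497 / -2.79180 ≈ 1.59573

1.60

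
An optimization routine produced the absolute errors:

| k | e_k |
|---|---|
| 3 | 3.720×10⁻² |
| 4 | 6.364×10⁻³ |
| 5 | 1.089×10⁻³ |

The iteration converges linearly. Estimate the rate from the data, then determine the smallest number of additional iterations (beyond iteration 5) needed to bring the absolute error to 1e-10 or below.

10

Rate ρ ≈ e_5/e_4 = 1.089×10⁻³/6.364×10⁻³ = 0.1711.
After j more steps, e_{5+j} ≈ 1.089×10⁻³·ρ^j; need ρ^j ≤ 1e-10/1.089×10⁻³ = 9.18274e-08.
j ≥ ln(9.18274e-08)/ln(0.1711) = -16.2034/-1.76551 = 9.178.
So 10 more iterations are needed.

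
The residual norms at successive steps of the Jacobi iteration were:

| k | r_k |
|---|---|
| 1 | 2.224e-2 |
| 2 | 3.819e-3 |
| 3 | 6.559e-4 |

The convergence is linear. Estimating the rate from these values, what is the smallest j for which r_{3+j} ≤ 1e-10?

9

Rate ρ ≈ r_3/r_2 = 6.559e-4/3.819e-3 = 0.1717.
After j more steps, r_{3+j} ≈ 6.559e-4·ρ^j; need ρ^j ≤ 1e-10/6.559e-4 = 1.52462e-07.
j ≥ ln(1.52462e-07)/ln(0.1717) = -15.6964/-1.76201 = 8.908.
So 9 more iterations are needed.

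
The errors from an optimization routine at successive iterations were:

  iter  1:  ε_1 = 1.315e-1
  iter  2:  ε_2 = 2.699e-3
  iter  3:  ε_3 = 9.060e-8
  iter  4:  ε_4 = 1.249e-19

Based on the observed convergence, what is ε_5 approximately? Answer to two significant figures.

First estimate the order: p ≈ ln(ε_4/ε_3) / ln(ε_3/ε_2) = ln(1.249e-19/9.060e-8)/ln(9.060e-8/2.699e-3) = ln(1.37859e-12)/ln(3.3568e-05) ≈ 2.6510.
Then ε_5 ≈ ε_4·(ε_4/ε_3)^p = 1.249e-19·(1.37859e-12)^2.6510 = 1.249e-19·3.61112e-32 ≈ 4.51e-51.

4.5e-51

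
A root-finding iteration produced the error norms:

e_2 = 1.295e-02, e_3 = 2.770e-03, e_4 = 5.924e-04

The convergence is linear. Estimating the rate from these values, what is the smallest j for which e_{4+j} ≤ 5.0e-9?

Rate ρ ≈ e_4/e_3 = 5.924e-04/2.770e-03 = 0.2139.
After j more steps, e_{4+j} ≈ 5.924e-04·ρ^j; need ρ^j ≤ 5.0e-9/5.924e-04 = 8.44024e-06.
j ≥ ln(8.44024e-06)/ln(0.2139) = -11.6825/-1.54225 = 7.575.
So 8 more iterations are needed.

8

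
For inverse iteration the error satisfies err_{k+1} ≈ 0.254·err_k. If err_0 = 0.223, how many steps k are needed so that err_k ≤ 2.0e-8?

12

After k steps, err_k ≈ 0.223·0.254^k.
Need 0.254^k ≤ 2.0e-8/0.223 = 8.96861e-08.
k ≥ ln(8.96861e-08)/ln(0.254) = -16.2270/-1.37042 = 11.841.
Smallest integer k = 12.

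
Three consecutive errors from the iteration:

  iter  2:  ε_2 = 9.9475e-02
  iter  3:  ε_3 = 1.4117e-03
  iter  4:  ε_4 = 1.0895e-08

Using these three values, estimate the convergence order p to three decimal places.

2.767

p ≈ ln(ε_4/ε_3) / ln(ε_3/ε_2)
  = ln(1.0895e-08/1.4117e-03) / ln(1.4117e-03/9.9475e-02)
  = ln(7.71765e-06) / ln(0.0141915)
  = -11.772001 / -4.255112 ≈ 2.766555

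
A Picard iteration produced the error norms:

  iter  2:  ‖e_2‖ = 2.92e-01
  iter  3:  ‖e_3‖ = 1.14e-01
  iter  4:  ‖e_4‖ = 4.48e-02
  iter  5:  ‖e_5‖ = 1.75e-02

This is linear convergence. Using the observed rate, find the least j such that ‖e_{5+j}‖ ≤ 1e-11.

23

Rate ρ ≈ ‖e_5‖/‖e_4‖ = 1.75e-02/4.48e-02 = 0.3906.
After j more steps, ‖e_{5+j}‖ ≈ 1.75e-02·ρ^j; need ρ^j ≤ 1e-11/1.75e-02 = 5.71429e-10.
j ≥ ln(5.71429e-10)/ln(0.3906) = -21.2829/-0.94007 = 22.640.
So 23 more iterations are needed.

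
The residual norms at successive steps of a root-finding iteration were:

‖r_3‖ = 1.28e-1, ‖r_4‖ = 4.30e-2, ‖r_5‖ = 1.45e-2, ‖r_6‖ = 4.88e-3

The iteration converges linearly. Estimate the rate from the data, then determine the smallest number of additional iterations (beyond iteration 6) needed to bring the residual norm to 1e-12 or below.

21

Rate ρ ≈ ‖r_6‖/‖r_5‖ = 4.88e-3/1.45e-2 = 0.3366.
After j more steps, ‖r_{6+j}‖ ≈ 4.88e-3·ρ^j; need ρ^j ≤ 1e-12/4.88e-3 = 2.04918e-10.
j ≥ ln(2.04918e-10)/ln(0.3366) = -22.3084/-1.08886 = 20.488.
So 21 more iterations are needed.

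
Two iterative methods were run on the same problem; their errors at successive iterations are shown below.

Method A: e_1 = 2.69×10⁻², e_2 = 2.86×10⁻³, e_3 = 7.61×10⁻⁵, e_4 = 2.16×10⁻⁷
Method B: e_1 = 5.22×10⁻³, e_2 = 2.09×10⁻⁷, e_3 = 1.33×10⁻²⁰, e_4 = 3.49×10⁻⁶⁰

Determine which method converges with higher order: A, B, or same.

Method A: p ≈ ln(2.16×10⁻⁷/7.61×10⁻⁵)/ln(7.61×10⁻⁵/2.86×10⁻³) ≈ 1.62.
Method B: p ≈ ln(3.49×10⁻⁶⁰/1.33×10⁻²⁰)/ln(1.33×10⁻²⁰/2.09×10⁻⁷) ≈ 3.00.
Method B has the higher order (≈3.0 vs ≈1.6).

B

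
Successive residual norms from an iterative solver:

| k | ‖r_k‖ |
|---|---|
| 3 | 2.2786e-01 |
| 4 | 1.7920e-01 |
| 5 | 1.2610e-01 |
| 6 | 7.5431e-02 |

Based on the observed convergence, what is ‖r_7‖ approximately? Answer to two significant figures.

First estimate the order: p ≈ ln(‖r_6‖/‖r_5‖) / ln(‖r_5‖/‖r_4‖) = ln(7.5431e-02/1.2610e-01)/ln(1.2610e-01/1.7920e-01) = ln(0.598184)/ln(0.703683) ≈ 1.4622.
Then ‖r_7‖ ≈ ‖r_6‖·(‖r_6‖/‖r_5‖)^p = 7.5431e-02·(0.598184)^1.4622 = 7.5431e-02·0.471724 ≈ 0.03558.

3.6e-2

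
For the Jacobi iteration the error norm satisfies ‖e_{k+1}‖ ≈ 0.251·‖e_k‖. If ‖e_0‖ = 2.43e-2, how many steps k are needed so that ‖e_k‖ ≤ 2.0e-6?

7

After k steps, ‖e_k‖ ≈ 2.43e-2·0.251^k.
Need 0.251^k ≤ 2.0e-6/2.43e-2 = 8.23045e-05.
k ≥ ln(8.23045e-05)/ln(0.251) = -9.4051/-1.38230 = 6.804.
Smallest integer k = 7.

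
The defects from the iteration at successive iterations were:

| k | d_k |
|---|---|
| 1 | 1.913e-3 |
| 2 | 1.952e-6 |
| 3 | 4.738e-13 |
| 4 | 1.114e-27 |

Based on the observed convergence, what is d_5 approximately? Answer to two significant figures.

5.0e-60

First estimate the order: p ≈ ln(d_4/d_3) / ln(d_3/d_2) = ln(1.114e-27/4.738e-13)/ln(4.738e-13/1.952e-6) = ln(2.3512e-15)/ln(2.42725e-07) ≈ 2.2115.
Then d_5 ≈ d_4·(d_4/d_3)^p = 1.114e-27·(2.3512e-15)^2.2115 = 1.114e-27·4.45253e-33 ≈ 4.96e-60.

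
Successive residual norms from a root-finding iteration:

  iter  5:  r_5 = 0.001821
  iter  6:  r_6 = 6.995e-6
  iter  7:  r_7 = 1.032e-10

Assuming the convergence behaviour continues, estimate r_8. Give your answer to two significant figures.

First estimate the order: p ≈ ln(r_7/r_6) / ln(r_6/r_5) = ln(1.032e-10/6.995e-6)/ln(6.995e-6/0.001821) = ln(1.47534e-05)/ln(0.0038413) ≈ 2.0000.
Then r_8 ≈ r_7·(r_7/r_6)^p = 1.032e-10·(1.47534e-05)^2.0000 = 1.032e-10·2.17663e-10 ≈ 2.246e-20.

2.2e-20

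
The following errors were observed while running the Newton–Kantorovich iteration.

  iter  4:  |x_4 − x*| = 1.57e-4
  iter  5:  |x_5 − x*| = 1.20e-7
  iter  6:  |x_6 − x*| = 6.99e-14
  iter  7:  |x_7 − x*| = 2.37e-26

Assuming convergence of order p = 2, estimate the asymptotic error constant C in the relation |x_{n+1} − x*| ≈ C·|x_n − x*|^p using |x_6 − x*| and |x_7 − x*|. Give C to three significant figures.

4.85

C ≈ |x_7 − x*| / |x_6 − x*|^2
  = 2.37e-26 / (6.99e-14)^2
  = 2.37e-26 / 4.88601e-27 ≈ 4.8506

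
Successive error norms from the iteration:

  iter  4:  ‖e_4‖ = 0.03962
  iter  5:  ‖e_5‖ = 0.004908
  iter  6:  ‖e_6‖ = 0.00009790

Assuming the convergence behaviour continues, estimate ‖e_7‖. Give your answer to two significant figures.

6.4e-8

First estimate the order: p ≈ ln(‖e_6‖/‖e_5‖) / ln(‖e_5‖/‖e_4‖) = ln(0.00009790/0.004908)/ln(0.004908/0.03962) = ln(0.019947)/ln(0.123877) ≈ 1.8744.
Then ‖e_7‖ ≈ ‖e_6‖·(‖e_6‖/‖e_5‖)^p = 0.00009790·(0.019947)^1.8744 = 0.00009790·0.000650565 ≈ 6.369e-08.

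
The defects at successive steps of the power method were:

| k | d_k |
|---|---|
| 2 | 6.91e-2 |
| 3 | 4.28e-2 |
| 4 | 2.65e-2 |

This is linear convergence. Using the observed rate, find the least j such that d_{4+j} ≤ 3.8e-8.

Rate ρ ≈ d_4/d_3 = 2.65e-2/4.28e-2 = 0.6192.
After j more steps, d_{4+j} ≈ 2.65e-2·ρ^j; need ρ^j ≤ 3.8e-8/2.65e-2 = 1.43396e-06.
j ≥ ln(1.43396e-06)/ln(0.6192) = -13.4551/-0.47933 = 28.071.
So 29 more iterations are needed.

29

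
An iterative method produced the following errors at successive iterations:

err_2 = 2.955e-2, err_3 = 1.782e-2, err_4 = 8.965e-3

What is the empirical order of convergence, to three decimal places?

p ≈ ln(err_4/err_3) / ln(err_3/err_2)
  = ln(8.965e-3/1.782e-2) / ln(1.782e-2/2.955e-2)
  = ln(0.503086) / ln(0.603046)
  = -0.686994 / -0.505762 ≈ 1.358335

1.358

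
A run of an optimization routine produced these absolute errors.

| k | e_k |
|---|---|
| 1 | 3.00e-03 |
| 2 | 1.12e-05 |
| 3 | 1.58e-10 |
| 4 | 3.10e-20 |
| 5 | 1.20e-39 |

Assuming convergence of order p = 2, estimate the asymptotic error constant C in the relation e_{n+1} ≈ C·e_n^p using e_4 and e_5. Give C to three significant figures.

C ≈ e_5 / e_4^2
  = 1.20e-39 / (3.10e-20)^2
  = 1.20e-39 / 9.61e-40 ≈ 1.2487

1.25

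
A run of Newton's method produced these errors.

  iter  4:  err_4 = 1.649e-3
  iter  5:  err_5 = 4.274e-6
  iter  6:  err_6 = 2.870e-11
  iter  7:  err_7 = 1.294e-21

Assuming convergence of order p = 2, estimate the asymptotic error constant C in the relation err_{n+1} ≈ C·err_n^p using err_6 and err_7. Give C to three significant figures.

1.57

C ≈ err_7 / err_6^2
  = 1.294e-21 / (2.870e-11)^2
  = 1.294e-21 / 8.2369e-22 ≈ 1.571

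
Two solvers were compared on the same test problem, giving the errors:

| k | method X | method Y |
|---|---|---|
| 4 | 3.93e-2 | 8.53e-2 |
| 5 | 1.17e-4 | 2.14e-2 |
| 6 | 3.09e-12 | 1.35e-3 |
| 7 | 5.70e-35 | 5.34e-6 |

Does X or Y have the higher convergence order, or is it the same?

Method X: p ≈ ln(5.70e-35/3.09e-12)/ln(3.09e-12/1.17e-4) ≈ 3.00.
Method Y: p ≈ ln(5.34e-6/1.35e-3)/ln(1.35e-3/2.14e-2) ≈ 2.00.
Method X has the higher order (≈3.0 vs ≈2.0).

X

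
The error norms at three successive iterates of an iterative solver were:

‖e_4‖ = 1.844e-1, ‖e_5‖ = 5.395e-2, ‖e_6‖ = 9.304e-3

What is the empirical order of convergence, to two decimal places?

1.43

p ≈ ln(‖e_6‖/‖e_5‖) / ln(‖e_5‖/‖e_4‖)
  = ln(9.304e-3/5.395e-2) / ln(5.395e-2/1.844e-1)
  = ln(0.172456) / ln(0.29257)
  = -1.75761 / -1.22905 ≈ 1.43006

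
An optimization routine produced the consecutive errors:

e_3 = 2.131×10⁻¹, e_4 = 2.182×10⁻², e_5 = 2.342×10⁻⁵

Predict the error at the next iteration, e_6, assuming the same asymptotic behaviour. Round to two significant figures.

First estimate the order: p ≈ ln(e_5/e_4) / ln(e_4/e_3) = ln(2.342×10⁻⁵/2.182×10⁻²)/ln(2.182×10⁻²/2.131×10⁻¹) = ln(0.00107333)/ln(0.102393) ≈ 3.0001.
Then e_6 ≈ e_5·(e_5/e_4)^p = 2.342×10⁻⁵·(0.00107333)^3.0001 = 2.342×10⁻⁵·1.23567e-09 ≈ 2.894e-14.

2.9e-14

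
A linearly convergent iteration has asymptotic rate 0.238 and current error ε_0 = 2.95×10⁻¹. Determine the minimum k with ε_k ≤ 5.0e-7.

10

After k steps, ε_k ≈ 2.95×10⁻¹·0.238^k.
Need 0.238^k ≤ 5.0e-7/2.95×10⁻¹ = 1.69492e-06.
k ≥ ln(1.69492e-06)/ln(0.238) = -13.2879/-1.43548 = 9.257.
Smallest integer k = 10.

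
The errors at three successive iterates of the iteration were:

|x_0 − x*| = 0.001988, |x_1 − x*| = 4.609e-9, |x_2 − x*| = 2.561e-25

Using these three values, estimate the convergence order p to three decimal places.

2.885

p ≈ ln(|x_2 − x*|/|x_1 − x*|) / ln(|x_1 − x*|/|x_0 − x*|)
  = ln(2.561e-25/4.609e-9) / ln(4.609e-9/0.001988)
  = ln(5.55652e-17) / ln(2.31841e-06)
  = -37.428975 / -12.974629 ≈ 2.884782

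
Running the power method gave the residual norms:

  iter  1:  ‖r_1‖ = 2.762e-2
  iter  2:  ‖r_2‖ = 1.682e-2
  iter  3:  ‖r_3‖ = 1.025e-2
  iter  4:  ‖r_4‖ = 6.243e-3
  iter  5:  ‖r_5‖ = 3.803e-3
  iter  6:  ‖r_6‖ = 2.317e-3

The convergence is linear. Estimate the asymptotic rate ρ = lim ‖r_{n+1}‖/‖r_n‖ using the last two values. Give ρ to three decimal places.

ρ ≈ ‖r_6‖/‖r_5‖ = 2.317e-3/3.803e-3 = 0.60926

0.609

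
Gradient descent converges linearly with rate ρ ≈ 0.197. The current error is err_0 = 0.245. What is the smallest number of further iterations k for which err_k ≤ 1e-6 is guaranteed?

After k steps, err_k ≈ 0.245·0.197^k.
Need 0.197^k ≤ 1e-6/0.245 = 4.08163e-06.
k ≥ ln(4.08163e-06)/ln(0.197) = -12.4090/-1.62455 = 7.638.
Smallest integer k = 8.

8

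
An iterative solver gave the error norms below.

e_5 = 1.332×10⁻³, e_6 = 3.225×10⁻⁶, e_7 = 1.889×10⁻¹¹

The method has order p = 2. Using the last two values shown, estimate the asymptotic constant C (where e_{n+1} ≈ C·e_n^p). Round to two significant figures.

C ≈ e_7 / e_6^2
  = 1.889×10⁻¹¹ / (3.225×10⁻⁶)^2
  = 1.889×10⁻¹¹ / 1.04006e-11 ≈ 1.8162

1.8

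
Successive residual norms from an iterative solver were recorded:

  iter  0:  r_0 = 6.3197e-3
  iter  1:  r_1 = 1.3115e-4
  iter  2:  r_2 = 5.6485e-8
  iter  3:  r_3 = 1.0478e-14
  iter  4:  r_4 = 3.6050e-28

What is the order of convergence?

2

Consecutive ratios: r_4/r_3 = 3.6050e-28/1.0478e-14 = 3.44054e-14, r_3/r_2 = 1.0478e-14/5.6485e-8 = 1.85501e-07.
p ≈ ln(3.44054e-14)/ln(1.85501e-07) = -31.0006/-15.5002 ≈ 2.00.
So the convergence is quadratic (order 2).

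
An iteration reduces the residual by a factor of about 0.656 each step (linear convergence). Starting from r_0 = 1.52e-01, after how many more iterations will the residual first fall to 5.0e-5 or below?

20

After k steps, r_k ≈ 1.52e-01·0.656^k.
Need 0.656^k ≤ 5.0e-5/1.52e-01 = 0.000328947.
k ≥ ln(0.000328947)/ln(0.656) = -8.0196/-0.42159 = 19.022.
Smallest integer k = 20.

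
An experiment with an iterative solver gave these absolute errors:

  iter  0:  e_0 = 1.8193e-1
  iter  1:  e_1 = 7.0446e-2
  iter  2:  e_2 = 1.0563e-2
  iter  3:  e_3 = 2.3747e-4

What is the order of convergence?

2

Consecutive ratios: e_3/e_2 = 2.3747e-4/1.0563e-2 = 0.0224813, e_2/e_1 = 1.0563e-2/7.0446e-2 = 0.149945.
p ≈ ln(0.0224813)/ln(0.149945) = -3.7951/-1.8975 ≈ 2.00.
So the convergence is quadratic (order 2).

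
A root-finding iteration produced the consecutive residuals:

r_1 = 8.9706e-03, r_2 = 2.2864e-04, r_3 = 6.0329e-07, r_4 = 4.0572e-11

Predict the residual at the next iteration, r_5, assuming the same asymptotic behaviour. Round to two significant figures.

7.2e-18

First estimate the order: p ≈ ln(r_4/r_3) / ln(r_3/r_2) = ln(4.0572e-11/6.0329e-07)/ln(6.0329e-07/2.2864e-04) = ln(6.72512e-05)/ln(0.0026386) ≈ 1.6180.
Then r_5 ≈ r_4·(r_4/r_3)^p = 4.0572e-11·(6.72512e-05)^1.6180 = 4.0572e-11·1.77508e-07 ≈ 7.202e-18.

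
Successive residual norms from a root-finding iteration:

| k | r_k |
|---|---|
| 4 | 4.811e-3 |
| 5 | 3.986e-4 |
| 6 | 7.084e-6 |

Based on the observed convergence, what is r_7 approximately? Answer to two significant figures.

1.0e-8

First estimate the order: p ≈ ln(r_6/r_5) / ln(r_5/r_4) = ln(7.084e-6/3.986e-4)/ln(3.986e-4/4.811e-3) = ln(0.0177722)/ln(0.0828518) ≈ 1.6181.
Then r_7 ≈ r_6·(r_6/r_5)^p = 7.084e-6·(0.0177722)^1.6181 = 7.084e-6·0.00147199 ≈ 1.043e-08.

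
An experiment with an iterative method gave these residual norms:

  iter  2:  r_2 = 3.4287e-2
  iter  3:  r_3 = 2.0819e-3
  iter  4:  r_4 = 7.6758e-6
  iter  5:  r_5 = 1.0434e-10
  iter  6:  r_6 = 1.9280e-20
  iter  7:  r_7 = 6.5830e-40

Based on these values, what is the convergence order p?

2

Consecutive ratios: r_7/r_6 = 6.5830e-40/1.9280e-20 = 3.41442e-20, r_6/r_5 = 1.9280e-20/1.0434e-10 = 1.84781e-10.
p ≈ ln(3.41442e-20)/ln(1.84781e-10) = -44.8237/-22.4119 ≈ 2.00.
So the convergence is quadratic (order 2).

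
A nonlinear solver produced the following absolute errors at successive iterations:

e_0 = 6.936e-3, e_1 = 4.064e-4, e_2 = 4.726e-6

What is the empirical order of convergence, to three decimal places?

1.570

p ≈ ln(e_2/e_1) / ln(e_1/e_0)
  = ln(4.726e-6/4.064e-4) / ln(4.064e-4/6.936e-3)
  = ln(0.0116289) / ln(0.0585928)
  = -4.454262 / -2.837143 ≈ 1.569981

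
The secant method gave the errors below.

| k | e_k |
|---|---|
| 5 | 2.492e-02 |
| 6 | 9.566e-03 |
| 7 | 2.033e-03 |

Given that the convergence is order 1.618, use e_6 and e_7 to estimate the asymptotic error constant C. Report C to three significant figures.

3.76

C ≈ e_7 / e_6^1.618
  = 2.033e-03 / (9.566e-03)^1.618
  = 2.033e-03 / 0.000540532 ≈ 3.7611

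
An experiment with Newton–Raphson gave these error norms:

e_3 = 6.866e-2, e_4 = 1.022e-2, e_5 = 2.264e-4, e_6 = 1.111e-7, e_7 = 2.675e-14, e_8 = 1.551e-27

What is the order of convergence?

Consecutive ratios: e_8/e_7 = 1.551e-27/2.675e-14 = 5.79813e-14, e_7/e_6 = 2.675e-14/1.111e-7 = 2.40774e-07.
p ≈ ln(5.79813e-14)/ln(2.40774e-07) = -30.4787/-15.2394 ≈ 2.00.
So the convergence is quadratic (order 2).

2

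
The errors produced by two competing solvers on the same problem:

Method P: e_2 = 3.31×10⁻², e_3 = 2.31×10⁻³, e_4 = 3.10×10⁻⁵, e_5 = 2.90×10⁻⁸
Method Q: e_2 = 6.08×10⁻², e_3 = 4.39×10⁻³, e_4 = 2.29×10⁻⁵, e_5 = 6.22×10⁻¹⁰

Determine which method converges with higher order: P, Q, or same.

Q

Method P: p ≈ ln(2.90×10⁻⁸/3.10×10⁻⁵)/ln(3.10×10⁻⁵/2.31×10⁻³) ≈ 1.62.
Method Q: p ≈ ln(6.22×10⁻¹⁰/2.29×10⁻⁵)/ln(2.29×10⁻⁵/4.39×10⁻³) ≈ 2.00.
Method Q has the higher order (≈2.0 vs ≈1.6).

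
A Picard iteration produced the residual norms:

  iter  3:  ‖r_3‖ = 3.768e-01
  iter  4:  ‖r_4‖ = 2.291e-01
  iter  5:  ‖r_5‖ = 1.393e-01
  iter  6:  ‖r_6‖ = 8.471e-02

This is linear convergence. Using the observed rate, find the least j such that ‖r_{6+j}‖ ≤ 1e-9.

Rate ρ ≈ ‖r_6‖/‖r_5‖ = 8.471e-02/1.393e-01 = 0.6081.
After j more steps, ‖r_{6+j}‖ ≈ 8.471e-02·ρ^j; need ρ^j ≤ 1e-9/8.471e-02 = 1.1805e-08.
j ≥ ln(1.1805e-08)/ln(0.6081) = -18.2547/-0.49742 = 36.699.
So 37 more iterations are needed.

37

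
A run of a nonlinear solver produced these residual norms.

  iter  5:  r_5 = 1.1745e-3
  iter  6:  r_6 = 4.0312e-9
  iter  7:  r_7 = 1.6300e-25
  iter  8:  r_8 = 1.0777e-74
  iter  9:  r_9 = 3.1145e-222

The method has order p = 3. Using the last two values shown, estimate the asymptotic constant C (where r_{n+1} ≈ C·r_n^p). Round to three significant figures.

C ≈ r_9 / r_8^3
  = 3.1145e-222 / (1.0777e-74)^3
  = 3.1145e-222 / 1.25168e-222 ≈ 2.4883

2.49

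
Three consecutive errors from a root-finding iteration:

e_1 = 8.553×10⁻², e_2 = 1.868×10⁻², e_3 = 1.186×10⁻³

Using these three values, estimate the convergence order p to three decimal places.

1.812

p ≈ ln(e_3/e_2) / ln(e_2/e_1)
  = ln(1.186×10⁻³/1.868×10⁻²) / ln(1.868×10⁻²/8.553×10⁻²)
  = ln(0.0634904) / ln(0.218403)
  = -2.756867 / -1.521413 ≈ 1.812044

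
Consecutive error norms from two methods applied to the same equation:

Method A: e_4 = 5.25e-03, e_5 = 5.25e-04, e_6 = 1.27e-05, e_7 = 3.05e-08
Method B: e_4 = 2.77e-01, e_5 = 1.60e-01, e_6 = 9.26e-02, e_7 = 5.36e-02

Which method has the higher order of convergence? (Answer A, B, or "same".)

Method A: p ≈ ln(3.05e-08/1.27e-05)/ln(1.27e-05/5.25e-04) ≈ 1.62.
Method B: p ≈ ln(5.36e-02/9.26e-02)/ln(9.26e-02/1.60e-01) ≈ 1.00.
Method A has the higher order (≈1.6 vs ≈1.0).

A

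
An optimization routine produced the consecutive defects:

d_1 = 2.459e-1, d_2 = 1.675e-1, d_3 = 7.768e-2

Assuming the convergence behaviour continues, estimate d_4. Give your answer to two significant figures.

1.7e-2

First estimate the order: p ≈ ln(d_3/d_2) / ln(d_2/d_1) = ln(7.768e-2/1.675e-1)/ln(1.675e-1/2.459e-1) = ln(0.463761)/ln(0.681171) ≈ 2.0013.
Then d_4 ≈ d_3·(d_3/d_2)^p = 7.768e-2·(0.463761)^2.0013 = 7.768e-2·0.21486 ≈ 0.01669.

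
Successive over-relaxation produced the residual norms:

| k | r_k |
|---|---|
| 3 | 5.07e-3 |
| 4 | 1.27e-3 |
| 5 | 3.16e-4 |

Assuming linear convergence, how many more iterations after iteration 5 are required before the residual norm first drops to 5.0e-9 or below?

Rate ρ ≈ r_5/r_4 = 3.16e-4/1.27e-3 = 0.2488.
After j more steps, r_{5+j} ≈ 3.16e-4·ρ^j; need ρ^j ≤ 5.0e-9/3.16e-4 = 1.58228e-05.
j ≥ ln(1.58228e-05)/ln(0.2488) = -11.0541/-1.39111 = 7.946.
So 8 more iterations are needed.

8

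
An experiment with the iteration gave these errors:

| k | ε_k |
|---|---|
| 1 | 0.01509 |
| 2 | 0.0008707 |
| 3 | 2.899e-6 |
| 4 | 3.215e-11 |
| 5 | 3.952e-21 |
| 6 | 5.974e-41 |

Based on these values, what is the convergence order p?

Consecutive ratios: ε_6/ε_5 = 5.974e-41/3.952e-21 = 1.51164e-20, ε_5/ε_4 = 3.952e-21/3.215e-11 = 1.22924e-10.
p ≈ ln(1.51164e-20)/ln(1.22924e-10) = -45.6385/-22.8195 ≈ 2.00.
So the convergence is quadratic (order 2).

2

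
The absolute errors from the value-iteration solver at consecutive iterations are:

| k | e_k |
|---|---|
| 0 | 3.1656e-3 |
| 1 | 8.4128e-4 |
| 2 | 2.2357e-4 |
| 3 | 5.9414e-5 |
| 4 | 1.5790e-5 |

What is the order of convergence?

Consecutive ratios: e_4/e_3 = 1.5790e-5/5.9414e-5 = 0.265762, e_3/e_2 = 5.9414e-5/2.2357e-4 = 0.265751.
p ≈ ln(0.265762)/ln(0.265751) = -1.3252/-1.3252 ≈ 1.00.
So the convergence is linear (order 1).

1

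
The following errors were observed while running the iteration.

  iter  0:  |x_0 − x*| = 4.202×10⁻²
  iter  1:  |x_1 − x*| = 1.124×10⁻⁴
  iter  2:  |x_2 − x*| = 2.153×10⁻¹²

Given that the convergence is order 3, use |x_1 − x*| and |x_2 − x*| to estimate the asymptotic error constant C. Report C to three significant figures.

C ≈ |x_2 − x*| / |x_1 − x*|^3
  = 2.153×10⁻¹² / (1.124×10⁻⁴)^3
  = 2.153×10⁻¹² / 1.42003e-12 ≈ 1.5162

1.52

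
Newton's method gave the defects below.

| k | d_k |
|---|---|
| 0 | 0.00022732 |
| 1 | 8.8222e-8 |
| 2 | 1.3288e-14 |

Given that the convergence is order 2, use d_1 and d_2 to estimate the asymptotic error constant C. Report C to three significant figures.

C ≈ d_2 / d_1^2
  = 1.3288e-14 / (8.8222e-8)^2
  = 1.3288e-14 / 7.78312e-15 ≈ 1.7073

1.71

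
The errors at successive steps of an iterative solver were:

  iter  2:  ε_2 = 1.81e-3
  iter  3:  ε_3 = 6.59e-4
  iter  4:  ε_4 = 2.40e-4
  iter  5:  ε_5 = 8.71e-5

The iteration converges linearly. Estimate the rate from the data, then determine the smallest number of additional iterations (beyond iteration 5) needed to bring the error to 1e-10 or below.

Rate ρ ≈ ε_5/ε_4 = 8.71e-5/2.40e-4 = 0.3629.
After j more steps, ε_{5+j} ≈ 8.71e-5·ρ^j; need ρ^j ≤ 1e-10/8.71e-5 = 1.14811e-06.
j ≥ ln(1.14811e-06)/ln(0.3629) = -13.6774/-1.01363 = 13.493.
So 14 more iterations are needed.

14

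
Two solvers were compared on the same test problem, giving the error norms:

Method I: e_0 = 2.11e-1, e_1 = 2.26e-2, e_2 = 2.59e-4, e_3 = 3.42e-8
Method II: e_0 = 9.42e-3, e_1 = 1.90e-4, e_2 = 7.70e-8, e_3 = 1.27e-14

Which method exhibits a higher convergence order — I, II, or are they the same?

same

Method I: p ≈ ln(3.42e-8/2.59e-4)/ln(2.59e-4/2.26e-2) ≈ 2.00.
Method II: p ≈ ln(1.27e-14/7.70e-8)/ln(7.70e-8/1.90e-4) ≈ 2.00.
Both orders ≈ 2.0 — effectively the same.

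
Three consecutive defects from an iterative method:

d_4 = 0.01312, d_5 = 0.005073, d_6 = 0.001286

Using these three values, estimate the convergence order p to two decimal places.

1.44

p ≈ ln(d_6/d_5) / ln(d_5/d_4)
  = ln(0.001286/0.005073) / ln(0.005073/0.01312)
  = ln(0.253499) / ln(0.386662)
  = -1.37240 / -0.95020 ≈ 1.44433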